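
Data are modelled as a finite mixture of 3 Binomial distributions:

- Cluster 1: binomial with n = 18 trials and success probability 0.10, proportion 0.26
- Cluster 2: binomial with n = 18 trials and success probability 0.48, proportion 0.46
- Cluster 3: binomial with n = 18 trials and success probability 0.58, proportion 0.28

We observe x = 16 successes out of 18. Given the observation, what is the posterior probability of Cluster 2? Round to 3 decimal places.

By Bayes' theorem, P(k | x) = w_k f_k(x) / Σ_j w_j f_j(x).
Evaluate each component's likelihood at the observed value:
  p_1 = 1.2393e-14
  p_2 = 0.000328517
  p_3 = 0.00442627
Multiply by the mixture weights:
  w_1·p_1 = 0.26 × 1.2393e-14 = 3.22218e-15
  w_2·p_2 = 0.46 × 0.000328517 = 0.000151118
  w_3·p_3 = 0.28 × 0.00442627 = 0.00123936
Evidence: 3.22218e-15 + 0.000151118 + 0.00123936 = 0.00139047
P(Cluster 2 | data) = 0.000151118 / 0.00139047 ≈ 0.109

0.109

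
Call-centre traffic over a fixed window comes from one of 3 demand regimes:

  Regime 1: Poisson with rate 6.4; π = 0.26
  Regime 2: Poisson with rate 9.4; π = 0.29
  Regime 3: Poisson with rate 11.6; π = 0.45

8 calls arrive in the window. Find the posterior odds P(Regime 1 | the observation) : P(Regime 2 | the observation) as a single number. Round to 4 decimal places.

Since P(k|x) ∝ w_k f_k(x), the posterior odds are w_i f_i(x) / (w_j f_j(x)).
Evaluate each component's likelihood at the observed value:
  L_1 = 0.115994
  L_2 = 0.125065
  L_3 = 0.0745294
0.0301584 / 0.0362687 ≈ 0.8315

0.8315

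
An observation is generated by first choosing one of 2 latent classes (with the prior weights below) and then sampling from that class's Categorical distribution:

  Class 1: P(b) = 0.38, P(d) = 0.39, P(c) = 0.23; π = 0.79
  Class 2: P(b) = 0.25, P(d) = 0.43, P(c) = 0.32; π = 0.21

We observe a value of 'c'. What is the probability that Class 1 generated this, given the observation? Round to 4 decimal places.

P(component k | x) = π_k·f_k(x) / marginal(x), where marginal(x) = Σ_j π_j·f_j(x).
Evaluate each component's likelihood at the observed value:
  L_1 = 0.23
  L_2 = 0.32
Weight by the priors:
  π_1·L_1 = 0.79 × 0.23 = 0.1817
  π_2·L_2 = 0.21 × 0.32 = 0.0672
Evidence: 0.1817 + 0.0672 = 0.2489
So the posterior for Class 1 is 0.1817 / 0.2489 ≈ 0.7300.

0.7300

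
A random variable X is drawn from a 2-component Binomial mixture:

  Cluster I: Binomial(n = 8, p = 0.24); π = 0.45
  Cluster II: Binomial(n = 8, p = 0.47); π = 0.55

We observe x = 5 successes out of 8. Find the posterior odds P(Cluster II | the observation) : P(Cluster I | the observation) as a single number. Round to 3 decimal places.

11.939

The posterior odds equal the prior odds times the likelihood ratio: (π_i/π_j)·(f_i(x)/f_j(x)).
Binomial probabilities:
  L_I = 0.0195742
  L_II = 0.191208
Posterior odds = (π_II·L_II) / (π_I·L_I) = (0.55·0.191208) / (0.45·0.0195742) = 0.105164 / 0.00880841 ≈ 11.939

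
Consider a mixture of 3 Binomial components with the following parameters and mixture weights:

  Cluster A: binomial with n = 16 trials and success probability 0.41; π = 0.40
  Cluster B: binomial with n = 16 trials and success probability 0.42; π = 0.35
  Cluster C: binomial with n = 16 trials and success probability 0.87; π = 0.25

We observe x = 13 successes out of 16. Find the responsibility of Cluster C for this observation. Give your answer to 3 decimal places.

0.982

By Bayes' theorem, P(k | x) = w_k f_k(x) / Σ_j w_j f_j(x).
Binomial probabilities:
  L_A = 0.00106398
  L_B = 0.00138265
  L_C = 0.201265
Multiply by the mixture weights:
  w_A·L_A = 0.40 × 0.00106398 = 0.000425593
  w_B·L_B = 0.35 × 0.00138265 = 0.000483928
  w_C·L_C = 0.25 × 0.201265 = 0.0503163
Evidence: 0.000425593 + 0.000483928 + 0.0503163 = 0.0512258
P(Cluster C | the observation) = 0.0503163 / 0.0512258 ≈ 0.982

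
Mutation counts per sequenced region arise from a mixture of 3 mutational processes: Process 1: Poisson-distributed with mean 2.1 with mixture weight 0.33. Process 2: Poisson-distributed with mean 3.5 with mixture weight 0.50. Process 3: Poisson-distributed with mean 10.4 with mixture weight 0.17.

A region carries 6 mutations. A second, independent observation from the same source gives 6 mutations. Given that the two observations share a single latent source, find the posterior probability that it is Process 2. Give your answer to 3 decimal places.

The responsibility of component k is P(Z=k) f_k(x) divided by Σ_j P(Z=j) f_j(x).
Since both observations come from the same component, the likelihood for component k is f_k(x₁)·f_k(x₂).
  L_1 = [0.014587] × [0.014587] = 0.000212779
  L_2 = [0.0770983] × [0.0770983] = 0.00594416
  L_3 = [0.0534817] × [0.0534817] = 0.00286029
Weight by the priors:
  P(Z=1)·L_1 = 0.33 × 0.000212779 = 7.02172e-05
  P(Z=2)·L_2 = 0.50 × 0.00594416 = 0.00297208
  P(Z=3)·L_3 = 0.17 × 0.00286029 = 0.000486249
Evidence: 7.02172e-05 + 0.00297208 + 0.000486249 = 0.00352854
P(Process 2 | data) = 0.00297208 / 0.00352854 ≈ 0.842

0.842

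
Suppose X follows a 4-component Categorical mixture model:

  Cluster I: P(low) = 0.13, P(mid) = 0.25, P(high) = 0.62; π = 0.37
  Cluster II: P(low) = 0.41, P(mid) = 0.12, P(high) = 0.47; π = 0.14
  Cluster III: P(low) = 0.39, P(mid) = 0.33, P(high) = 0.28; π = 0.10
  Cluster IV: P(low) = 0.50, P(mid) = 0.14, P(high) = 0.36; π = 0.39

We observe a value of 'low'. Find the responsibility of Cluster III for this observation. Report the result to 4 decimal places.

P(component k | x) = w_k·f_k(x) / marginal(x), where marginal(x) = Σ_j w_j·f_j(x).
Component likelihoods at x = 'low':
  p_I = 0.13
  p_II = 0.41
  p_III = 0.39
  p_IV = 0.5
Weight by the priors:
  w_I·p_I = 0.37 × 0.13 = 0.0481
  w_II·p_II = 0.14 × 0.41 = 0.0574
  w_III·p_III = 0.10 × 0.39 = 0.039
  w_IV·p_IV = 0.39 × 0.5 = 0.195
Marginal: 0.0481 + 0.0574 + 0.039 + 0.195 = 0.3395
P(Cluster III | data) = 0.039 / 0.3395 ≈ 0.1149

0.1149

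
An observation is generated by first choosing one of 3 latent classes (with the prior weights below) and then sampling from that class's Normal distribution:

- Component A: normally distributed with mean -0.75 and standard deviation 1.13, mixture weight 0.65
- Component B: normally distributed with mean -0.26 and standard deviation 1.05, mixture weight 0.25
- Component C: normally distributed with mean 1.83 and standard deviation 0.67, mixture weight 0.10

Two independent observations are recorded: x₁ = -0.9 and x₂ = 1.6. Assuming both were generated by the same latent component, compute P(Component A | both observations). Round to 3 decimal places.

The responsibility of component k is π_k f_k(x) divided by Σ_j π_j f_j(x).
Since both observations come from the same component, the likelihood for component k is f_k(x₁)·f_k(x₂).
  p_A = [0.349949] × [0.0406149] = 0.0142132
  p_B = [0.315534] × [0.0791264] = 0.0249671
  p_C = [0.000147785] × [0.561366] = 8.29613e-05
Weight by the priors:
  π_A·p_A = 0.65 × 0.0142132 = 0.00923856
  π_B·p_B = 0.25 × 0.0249671 = 0.00624177
  π_C·p_C = 0.10 × 8.29613e-05 = 8.29613e-06
Evidence: 0.00923856 + 0.00624177 + 8.29613e-06 = 0.0154886
P(Component A | x₁,x₂) ≈ 0.596

0.596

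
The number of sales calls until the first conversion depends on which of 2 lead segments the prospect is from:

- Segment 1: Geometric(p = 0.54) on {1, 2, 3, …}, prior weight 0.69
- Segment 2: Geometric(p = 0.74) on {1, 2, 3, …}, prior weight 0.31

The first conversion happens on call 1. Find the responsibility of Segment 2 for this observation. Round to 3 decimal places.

Apply Bayes' rule: the posterior for each component is proportional to its prior times its likelihood at x.
Evaluate each component's likelihood at the observed value:
  L_1 = 0.54
  L_2 = 0.74
Unnormalised posteriors:
  π_1·L_1 = 0.69 × 0.54 = 0.3726
  π_2·L_2 = 0.31 × 0.74 = 0.2294
Sum: 0.3726 + 0.2294 = 0.602
So the posterior for Segment 2 is 0.2294 / 0.602 ≈ 0.381.

0.381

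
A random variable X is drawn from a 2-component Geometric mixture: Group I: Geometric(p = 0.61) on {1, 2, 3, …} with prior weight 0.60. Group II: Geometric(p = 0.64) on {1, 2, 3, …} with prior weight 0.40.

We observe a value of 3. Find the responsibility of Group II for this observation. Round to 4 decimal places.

Apply Bayes' rule: the posterior for each component is proportional to its prior times its likelihood at x.
Evaluate each component's likelihood at the observed value:
  L_I = 0.61·(1−0.61)^2 = 0.61·0.1521 = 0.092781
  L_II = 0.64·(1−0.64)^2 = 0.64·0.1296 = 0.082944
Unnormalised posteriors:
  w_I·L_I = 0.60 × 0.092781 = 0.0556686
  w_II·L_II = 0.40 × 0.082944 = 0.0331776
Evidence: 0.0556686 + 0.0331776 = 0.0888462
P(Group II | data) = 0.0331776 / 0.0888462 ≈ 0.3734

0.3734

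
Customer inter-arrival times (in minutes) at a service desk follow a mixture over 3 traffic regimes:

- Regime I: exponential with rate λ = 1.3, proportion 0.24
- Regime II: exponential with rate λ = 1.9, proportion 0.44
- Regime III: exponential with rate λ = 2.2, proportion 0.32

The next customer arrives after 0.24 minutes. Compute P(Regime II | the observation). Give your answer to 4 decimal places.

By Bayes' theorem, P(k | x) = π_k f_k(x) / Σ_j π_j f_j(x).
Evaluate each component's likelihood at the observed value:
  f_I = 0.951576
  f_II = 1.20425
  f_III = 1.29752
Unnormalised posteriors:
  π_I·f_I = 0.24 × 0.951576 = 0.228378
  π_II·f_II = 0.44 × 1.20425 = 0.529868
  π_III·f_III = 0.32 × 1.29752 = 0.415207
Marginal: 0.228378 + 0.529868 + 0.415207 = 1.17345
P(Regime II | data) = 0.529868 / 1.17345 ≈ 0.4515

0.4515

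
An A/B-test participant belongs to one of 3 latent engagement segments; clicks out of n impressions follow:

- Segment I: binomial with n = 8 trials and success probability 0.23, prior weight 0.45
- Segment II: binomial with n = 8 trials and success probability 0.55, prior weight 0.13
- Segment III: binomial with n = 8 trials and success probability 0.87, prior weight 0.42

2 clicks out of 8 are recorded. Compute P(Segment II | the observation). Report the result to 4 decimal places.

P(component k | x) = π_k·f_k(x) / marginal(x), where marginal(x) = Σ_j π_j·f_j(x).
Binomial probabilities:
  f_I = 0.308715
  f_II = 0.0703329
  f_III = 0.000102296
Unnormalised posteriors:
  π_I·f_I = 0.45 × 0.308715 = 0.138922
  π_II·f_II = 0.13 × 0.0703329 = 0.00914328
  π_III·f_III = 0.42 × 0.000102296 = 4.29641e-05
Denominator: 0.138922 + 0.00914328 + 4.29641e-05 = 0.148108
So the posterior for Segment II is 0.00914328 / 0.148108 ≈ 0.0617.

0.0617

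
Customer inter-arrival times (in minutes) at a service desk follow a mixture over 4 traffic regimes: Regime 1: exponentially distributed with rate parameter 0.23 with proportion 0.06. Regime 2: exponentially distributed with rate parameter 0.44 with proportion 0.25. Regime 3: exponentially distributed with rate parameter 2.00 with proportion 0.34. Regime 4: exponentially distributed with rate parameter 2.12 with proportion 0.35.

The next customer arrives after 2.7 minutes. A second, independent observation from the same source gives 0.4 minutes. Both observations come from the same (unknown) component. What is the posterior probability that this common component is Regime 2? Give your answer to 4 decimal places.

0.6550

Posterior ∝ prior × likelihood, so P(k | x) ∝ P(Z=k) f_k(x); normalise over all components.
Since both observations come from the same component, the likelihood for component k is f_k(x₁)·f_k(x₂).
  L_1 = [0.23·e^(−0.23·2.7) = 0.23·e^(−0.6210) = 0.123604] × [0.209784] = 0.0259301
  L_2 = [0.44·e^(−0.44·2.7) = 0.44·e^(−1.1880) = 0.134125] × [0.368992] = 0.0494912
  L_3 = [2.00·e^(−2.00·2.7) = 2.00·e^(−5.4000) = 0.00903316] × [0.898658] = 0.00811772
  L_4 = [2.12·e^(−2.12·2.7) = 2.12·e^(−5.7240) = 0.00692523] × [0.907934] = 0.00628765
Multiply by the mixture weights:
  P(Z=1)·L_1 = 0.06 × 0.0259301 = 0.0015558
  P(Z=2)·L_2 = 0.25 × 0.0494912 = 0.0123728
  P(Z=3)·L_3 = 0.34 × 0.00811772 = 0.00276003
  P(Z=4)·L_4 = 0.35 × 0.00628765 = 0.00220068
Normaliser: 0.0015558 + 0.0123728 + 0.00276003 + 0.00220068 = 0.0188893
So the posterior for Regime 2 is 0.0123728 / 0.0188893 ≈ 0.6550.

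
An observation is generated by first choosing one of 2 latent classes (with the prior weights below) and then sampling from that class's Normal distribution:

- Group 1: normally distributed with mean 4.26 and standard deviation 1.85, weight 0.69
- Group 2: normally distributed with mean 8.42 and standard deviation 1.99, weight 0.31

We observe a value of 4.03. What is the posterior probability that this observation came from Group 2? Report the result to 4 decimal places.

By Bayes' theorem, P(k | x) = P(Z=k) f_k(x) / Σ_j P(Z=j) f_j(x).
Component likelihoods at x = 4.03:
  L_1 = (1/(1.85·√(2π)))·exp(−(4.03−4.26)²/(2·1.85²)) = 0.215644·exp(-0.00773) = 0.213984
  L_2 = (1/(1.99·√(2π)))·exp(−(4.03−8.42)²/(2·1.99²)) = 0.200474·exp(-2.43328) = 0.0175912
Weight by the priors:
  P(Z=1)·L_1 = 0.69 × 0.213984 = 0.147649
  P(Z=2)·L_2 = 0.31 × 0.0175912 = 0.00545327
Denominator: 0.147649 + 0.00545327 = 0.153102
P(Group 2 | data) ≈ 0.0356

0.0356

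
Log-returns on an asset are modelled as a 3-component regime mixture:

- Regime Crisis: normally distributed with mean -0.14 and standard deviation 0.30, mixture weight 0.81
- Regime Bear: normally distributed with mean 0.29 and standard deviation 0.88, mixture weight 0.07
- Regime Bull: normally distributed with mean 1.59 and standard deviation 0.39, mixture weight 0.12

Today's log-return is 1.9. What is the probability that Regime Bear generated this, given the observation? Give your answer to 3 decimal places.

The responsibility of component k is π_k f_k(x) divided by Σ_j π_j f_j(x).
Evaluate each component's likelihood at the observed value:
  p_Crisis = (1/(0.30·√(2π)))·exp(−(1.9−-0.14)²/(2·0.30²)) = 1.329808·exp(-23.12000) = 1.21032e-10
  p_Bear = (1/(0.88·√(2π)))·exp(−(1.9−0.29)²/(2·0.88²)) = 0.453344·exp(-1.67362) = 0.0850324
  p_Bull = (1/(0.39·√(2π)))·exp(−(1.9−1.59)²/(2·0.39²)) = 1.022929·exp(-0.31591) = 0.745843
Prior × likelihood for each component:
  π_Crisis·p_Crisis = 0.81 × 1.21032e-10 = 9.8036e-11
  π_Bear·p_Bear = 0.07 × 0.0850324 = 0.00595226
  π_Bull·p_Bull = 0.12 × 0.745843 = 0.0895011
Evidence: 9.8036e-11 + 0.00595226 + 0.0895011 = 0.0954534
So the posterior for Regime Bear is 0.00595226 / 0.0954534 ≈ 0.062.

0.062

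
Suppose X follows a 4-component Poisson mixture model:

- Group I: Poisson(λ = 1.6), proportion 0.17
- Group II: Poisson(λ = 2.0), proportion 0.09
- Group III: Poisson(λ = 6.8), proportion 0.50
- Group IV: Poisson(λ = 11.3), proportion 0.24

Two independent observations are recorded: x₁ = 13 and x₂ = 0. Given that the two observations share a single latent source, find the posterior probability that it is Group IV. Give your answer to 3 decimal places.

The responsibility of component k is P(Z=k) f_k(x) divided by Σ_j P(Z=j) f_j(x).
Since both observations come from the same component, the likelihood for component k is f_k(x₁)·f_k(x₂).
  L_I = [e^(−1.6)·1.6^13/13! = 1.46019e-08] × [0.201897] = 2.94807e-09
  L_II = [e^(−2.0)·2.0^13/13! = 1.78041e-07] × [0.135335] = 2.40953e-08
  L_III = [e^(−6.8)·6.8^13/13! = 0.0118887] × [0.00111378] = 1.32413e-05
  L_IV = [e^(−11.3)·11.3^13/13! = 0.0973222] × [1.23729e-05] = 1.20416e-06
Prior × likelihood for each component:
  P(Z=I)·L_I = 0.17 × 2.94807e-09 = 5.01171e-10
  P(Z=II)·L_II = 0.09 × 2.40953e-08 = 2.16857e-09
  P(Z=III)·L_III = 0.50 × 1.32413e-05 = 6.62065e-06
  P(Z=IV)·L_IV = 0.24 × 1.20416e-06 = 2.88998e-07
Marginal: 5.01171e-10 + 2.16857e-09 + 6.62065e-06 + 2.88998e-07 = 6.91232e-06
Responsibility of Group IV: 2.88998e-07 / 6.91232e-06 ≈ 0.042

0.042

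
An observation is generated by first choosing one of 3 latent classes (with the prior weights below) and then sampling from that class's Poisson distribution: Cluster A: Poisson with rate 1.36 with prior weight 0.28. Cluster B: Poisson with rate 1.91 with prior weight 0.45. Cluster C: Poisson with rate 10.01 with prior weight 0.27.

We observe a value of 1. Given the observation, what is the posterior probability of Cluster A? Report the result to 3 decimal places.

0.434

Posterior ∝ prior × likelihood, so P(k | x) ∝ π_k f_k(x); normalise over all components.
Evaluate each component's likelihood at the observed value:
  L_A = e^(−1.36)·1.36^1/1! = 0.349059
  L_B = e^(−1.91)·1.91^1/1! = 0.282834
  L_C = e^(−10.01)·10.01^1/1! = 0.000449931
Multiply by the mixture weights:
  π_A·L_A = 0.28 × 0.349059 = 0.0977364
  π_B·L_B = 0.45 × 0.282834 = 0.127275
  π_C·L_C = 0.27 × 0.000449931 = 0.000121481
Normaliser: 0.0977364 + 0.127275 + 0.000121481 = 0.225133
P(Cluster A | x) = 0.0977364 / 0.225133 ≈ 0.434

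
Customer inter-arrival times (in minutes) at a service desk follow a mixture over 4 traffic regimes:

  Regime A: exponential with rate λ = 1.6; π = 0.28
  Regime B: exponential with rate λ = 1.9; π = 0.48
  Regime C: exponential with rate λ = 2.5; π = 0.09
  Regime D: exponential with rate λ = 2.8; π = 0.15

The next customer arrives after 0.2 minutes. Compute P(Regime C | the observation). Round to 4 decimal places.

Apply Bayes' rule: the posterior for each component is proportional to its prior times its likelihood at x.
Component likelihoods at x = 0.2 minutes:
  p_A = 1.6·e^(−1.6·0.2) = 1.6·e^(−0.3200) = 1.16184
  p_B = 1.9·e^(−1.9·0.2) = 1.9·e^(−0.3800) = 1.29934
  p_C = 2.5·e^(−2.5·0.2) = 2.5·e^(−0.5000) = 1.51633
  p_D = 2.8·e^(−2.8·0.2) = 2.8·e^(−0.5600) = 1.59939
Weight by the priors:
  π_A·p_A = 0.28 × 1.16184 = 0.325315
  π_B·p_B = 0.48 × 1.29934 = 0.623682
  π_C·p_C = 0.09 × 1.51633 = 0.136469
  π_D·p_D = 0.15 × 1.59939 = 0.239908
Normaliser: 0.325315 + 0.623682 + 0.136469 + 0.239908 = 1.32537
So the posterior for Regime C is 0.136469 / 1.32537 ≈ 0.1030.

0.1030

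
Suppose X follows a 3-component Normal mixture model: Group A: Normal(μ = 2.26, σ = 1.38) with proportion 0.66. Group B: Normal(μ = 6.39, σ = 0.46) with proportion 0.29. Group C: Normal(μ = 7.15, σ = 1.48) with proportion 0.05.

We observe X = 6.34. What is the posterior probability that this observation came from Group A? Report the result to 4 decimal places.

0.0091

Posterior ∝ prior × likelihood, so P(k | x) ∝ P(Z=k) f_k(x); normalise over all components.
Evaluate each component's likelihood at the observed value:
  f_A = 0.00365546
  f_B = 0.862158
  f_C = 0.232063
Weight by the priors:
  P(Z=A)·f_A = 0.66 × 0.00365546 = 0.00241261
  P(Z=B)·f_B = 0.29 × 0.862158 = 0.250026
  P(Z=C)·f_C = 0.05 × 0.232063 = 0.0116031
Normaliser: 0.00241261 + 0.250026 + 0.0116031 = 0.264041
So the posterior for Group A is 0.00241261 / 0.264041 ≈ 0.0091.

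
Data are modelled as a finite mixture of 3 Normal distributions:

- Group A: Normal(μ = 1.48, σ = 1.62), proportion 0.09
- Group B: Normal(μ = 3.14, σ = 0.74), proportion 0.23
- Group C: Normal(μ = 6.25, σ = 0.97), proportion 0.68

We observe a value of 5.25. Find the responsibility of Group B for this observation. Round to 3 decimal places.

Posterior ∝ prior × likelihood, so P(k | x) ∝ w_k f_k(x); normalise over all components.
Evaluate each component's likelihood at the observed value:
  L_A = (1/(1.62·√(2π)))·exp(−(5.25−1.48)²/(2·1.62²)) = 0.246261·exp(-2.70784) = 0.0164209
  L_B = (1/(0.74·√(2π)))·exp(−(5.25−3.14)²/(2·0.74²)) = 0.539111·exp(-4.06510) = 0.00925181
  L_C = (1/(0.97·√(2π)))·exp(−(5.25−6.25)²/(2·0.97²)) = 0.411281·exp(-0.53141) = 0.241742
Prior × likelihood for each component:
  w_A·L_A = 0.09 × 0.0164209 = 0.00147788
  w_B·L_B = 0.23 × 0.00925181 = 0.00212792
  w_C·L_C = 0.68 × 0.241742 = 0.164384
Marginal: 0.00147788 + 0.00212792 + 0.164384 = 0.16799
P(Group B | data) = 0.00212792 / 0.16799 ≈ 0.013

0.013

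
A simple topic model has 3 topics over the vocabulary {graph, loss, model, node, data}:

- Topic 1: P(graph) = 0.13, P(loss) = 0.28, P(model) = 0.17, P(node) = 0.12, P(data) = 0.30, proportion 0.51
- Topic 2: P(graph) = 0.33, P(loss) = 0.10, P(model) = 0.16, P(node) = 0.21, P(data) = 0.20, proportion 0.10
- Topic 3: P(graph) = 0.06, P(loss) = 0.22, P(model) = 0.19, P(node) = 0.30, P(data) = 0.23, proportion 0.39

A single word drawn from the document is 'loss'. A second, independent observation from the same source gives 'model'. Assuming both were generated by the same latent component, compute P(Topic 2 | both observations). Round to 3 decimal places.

0.038

Apply Bayes' rule: the posterior for each component is proportional to its prior times its likelihood at x.
Since both observations come from the same component, the likelihood for component k is f_k(x₁)·f_k(x₂).
  L_1 = [P(loss | comp) = 0.28] × [0.17] = 0.0476
  L_2 = [P(loss | comp) = 0.10] × [0.16] = 0.016
  L_3 = [P(loss | comp) = 0.22] × [0.19] = 0.0418
Prior × likelihood for each component:
  P(Z=1)·L_1 = 0.51 × 0.0476 = 0.024276
  P(Z=2)·L_2 = 0.10 × 0.016 = 0.0016
  P(Z=3)·L_3 = 0.39 × 0.0418 = 0.016302
Normaliser: 0.024276 + 0.0016 + 0.016302 = 0.042178
Responsibility of Topic 2: 0.0016 / 0.042178 ≈ 0.038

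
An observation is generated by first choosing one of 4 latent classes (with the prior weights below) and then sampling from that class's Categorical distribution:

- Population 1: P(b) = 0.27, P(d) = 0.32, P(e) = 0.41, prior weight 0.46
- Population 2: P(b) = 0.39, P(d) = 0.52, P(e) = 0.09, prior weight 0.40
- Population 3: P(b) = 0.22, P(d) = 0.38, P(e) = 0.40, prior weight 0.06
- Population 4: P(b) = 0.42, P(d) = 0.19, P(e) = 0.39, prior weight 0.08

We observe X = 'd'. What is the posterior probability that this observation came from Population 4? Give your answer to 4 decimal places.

Apply Bayes' rule: the posterior for each component is proportional to its prior times its likelihood at x.
Categorical probabilities:
  L_1 = 0.32
  L_2 = 0.52
  L_3 = 0.38
  L_4 = 0.19
Multiply by the mixture weights:
  w_1·L_1 = 0.46 × 0.32 = 0.1472
  w_2·L_2 = 0.40 × 0.52 = 0.208
  w_3·L_3 = 0.06 × 0.38 = 0.0228
  w_4·L_4 = 0.08 × 0.19 = 0.0152
Marginal: 0.1472 + 0.208 + 0.0228 + 0.0152 = 0.3932
P(Population 4 | x) ≈ 0.0387

0.0387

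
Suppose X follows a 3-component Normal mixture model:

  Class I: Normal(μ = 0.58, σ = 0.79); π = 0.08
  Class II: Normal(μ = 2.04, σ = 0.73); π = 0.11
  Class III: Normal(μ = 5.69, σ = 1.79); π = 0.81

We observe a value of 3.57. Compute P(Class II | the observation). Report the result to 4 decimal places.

The responsibility of component k is P(Z=k) f_k(x) divided by Σ_j P(Z=j) f_j(x).
Normal densities:
  L_I = (1/(0.79·√(2π)))·exp(−(3.57−0.58)²/(2·0.79²)) = 0.504990·exp(-7.16239) = 0.000391467
  L_II = (1/(0.73·√(2π)))·exp(−(3.57−2.04)²/(2·0.73²)) = 0.546496·exp(-2.19638) = 0.0607732
  L_III = (1/(1.79·√(2π)))·exp(−(3.57−5.69)²/(2·1.79²)) = 0.222873·exp(-0.70135) = 0.110526
Prior × likelihood for each component:
  P(Z=I)·L_I = 0.08 × 0.000391467 = 3.13173e-05
  P(Z=II)·L_II = 0.11 × 0.0607732 = 0.00668505
  P(Z=III)·L_III = 0.81 × 0.110526 = 0.089526
Evidence: 3.13173e-05 + 0.00668505 + 0.089526 = 0.0962423
Responsibility of Class II: 0.00668505 / 0.0962423 ≈ 0.0695

0.0695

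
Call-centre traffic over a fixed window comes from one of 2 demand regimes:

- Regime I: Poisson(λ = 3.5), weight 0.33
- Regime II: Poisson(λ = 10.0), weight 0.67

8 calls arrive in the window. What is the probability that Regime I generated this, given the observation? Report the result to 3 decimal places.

Apply Bayes' rule: the posterior for each component is proportional to its prior times its likelihood at x.
Evaluate each component's likelihood at the observed value:
  L_I = 0.0168653
  L_II = 0.112599
Multiply by the mixture weights:
  P(Z=I)·L_I = 0.33 × 0.0168653 = 0.00556554
  P(Z=II)·L_II = 0.67 × 0.112599 = 0.0754414
Sum: 0.00556554 + 0.0754414 = 0.0810069
Responsibility of Regime I: 0.00556554 / 0.0810069 ≈ 0.069

0.069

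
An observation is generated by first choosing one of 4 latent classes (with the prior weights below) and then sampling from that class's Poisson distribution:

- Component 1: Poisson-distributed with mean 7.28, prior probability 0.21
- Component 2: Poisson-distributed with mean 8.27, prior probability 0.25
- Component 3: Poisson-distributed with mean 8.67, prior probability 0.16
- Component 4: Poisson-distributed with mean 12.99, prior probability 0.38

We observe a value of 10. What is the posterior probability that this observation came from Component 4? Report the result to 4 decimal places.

P(component k | x) = w_k·f_k(x) / marginal(x), where marginal(x) = Σ_j w_j·f_j(x).
Evaluate each component's likelihood at the observed value:
  p_1 = 0.0794121
  p_2 = 0.105603
  p_3 = 0.113526
  p_4 = 0.0860683
Weight by the priors:
  w_1·p_1 = 0.21 × 0.0794121 = 0.0166766
  w_2·p_2 = 0.25 × 0.105603 = 0.0264008
  w_3·p_3 = 0.16 × 0.113526 = 0.0181641
  w_4·p_4 = 0.38 × 0.0860683 = 0.0327059
Marginal: 0.0166766 + 0.0264008 + 0.0181641 + 0.0327059 = 0.0939474
P(Component 4 | the observation) = 0.0327059 / 0.0939474 ≈ 0.3481

0.3481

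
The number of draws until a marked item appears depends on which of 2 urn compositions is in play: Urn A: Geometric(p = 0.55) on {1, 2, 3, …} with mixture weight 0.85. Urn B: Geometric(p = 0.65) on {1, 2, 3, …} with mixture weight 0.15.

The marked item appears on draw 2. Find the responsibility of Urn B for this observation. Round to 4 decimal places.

By Bayes' theorem, P(k | x) = w_k f_k(x) / Σ_j w_j f_j(x).
Evaluate each component's likelihood at the observed value:
  f_A = 0.2475
  f_B = 0.2275
Prior × likelihood for each component:
  w_A·f_A = 0.85 × 0.2475 = 0.210375
  w_B·f_B = 0.15 × 0.2275 = 0.034125
Sum: 0.210375 + 0.034125 = 0.2445
So the posterior for Urn B is 0.034125 / 0.2445 ≈ 0.1396.

0.1396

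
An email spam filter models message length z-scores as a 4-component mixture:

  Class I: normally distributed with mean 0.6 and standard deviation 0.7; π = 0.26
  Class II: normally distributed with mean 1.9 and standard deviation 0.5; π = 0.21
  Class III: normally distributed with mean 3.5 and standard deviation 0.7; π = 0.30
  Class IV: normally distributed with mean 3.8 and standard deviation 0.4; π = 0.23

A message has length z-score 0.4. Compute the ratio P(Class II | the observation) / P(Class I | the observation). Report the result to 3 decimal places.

Posterior odds = (P(Z=i) f_i(x)) / (P(Z=j) f_j(x)); the normalising sum cancels.
Normal densities:
  L_I = (1/(0.7·√(2π)))·exp(−(0.4−0.6)²/(2·0.7²)) = 0.569918·exp(-0.04082) = 0.547124
  L_II = (1/(0.5·√(2π)))·exp(−(0.4−1.9)²/(2·0.5²)) = 0.797885·exp(-4.50000) = 0.0088637
  L_III = (1/(0.7·√(2π)))·exp(−(0.4−3.5)²/(2·0.7²)) = 0.569918·exp(-9.80612) = 3.14099e-05
  L_IV = (1/(0.4·√(2π)))·exp(−(0.4−3.8)²/(2·0.4²)) = 0.997356·exp(-36.12500) = 2.04156e-16
0.00186138 / 0.142252 ≈ 0.013

0.013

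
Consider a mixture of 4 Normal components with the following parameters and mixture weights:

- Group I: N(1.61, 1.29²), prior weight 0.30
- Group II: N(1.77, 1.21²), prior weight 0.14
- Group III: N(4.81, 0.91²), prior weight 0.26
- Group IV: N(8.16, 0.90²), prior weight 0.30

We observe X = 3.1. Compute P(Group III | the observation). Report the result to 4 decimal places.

Apply Bayes' rule: the posterior for each component is proportional to its prior times its likelihood at x.
Normal densities:
  p_I = 0.158716
  p_II = 0.180207
  p_III = 0.0750069
  p_IV = 6.06425e-08
Weight by the priors:
  π_I·p_I = 0.30 × 0.158716 = 0.0476148
  π_II·p_II = 0.14 × 0.180207 = 0.025229
  π_III·p_III = 0.26 × 0.0750069 = 0.0195018
  π_IV·p_IV = 0.30 × 6.06425e-08 = 1.81928e-08
Denominator: 0.0476148 + 0.025229 + 0.0195018 + 1.81928e-08 = 0.0923456
So the posterior for Group III is 0.0195018 / 0.0923456 ≈ 0.2112.

0.2112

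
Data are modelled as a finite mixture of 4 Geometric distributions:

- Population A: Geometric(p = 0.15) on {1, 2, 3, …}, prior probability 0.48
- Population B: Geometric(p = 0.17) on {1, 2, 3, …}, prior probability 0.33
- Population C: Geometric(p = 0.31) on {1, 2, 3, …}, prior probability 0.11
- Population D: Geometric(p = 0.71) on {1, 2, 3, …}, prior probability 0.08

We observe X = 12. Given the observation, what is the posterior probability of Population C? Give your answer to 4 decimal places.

0.0290

The responsibility of component k is P(Z=k) f_k(x) divided by Σ_j P(Z=j) f_j(x).
Geometric probabilities:
  f_A = 0.0251015
  f_B = 0.0218931
  f_C = 0.00523241
  f_D = 8.66236e-07
Unnormalised posteriors:
  P(Z=A)·f_A = 0.48 × 0.0251015 = 0.0120487
  P(Z=B)·f_B = 0.33 × 0.0218931 = 0.00722473
  P(Z=C)·f_C = 0.11 × 0.00523241 = 0.000575565
  P(Z=D)·f_D = 0.08 × 8.66236e-07 = 6.92989e-08
Normaliser: 0.0120487 + 0.00722473 + 0.000575565 + 6.92989e-08 = 0.0198491
P(Population C | data) = 0.000575565 / 0.0198491 ≈ 0.0290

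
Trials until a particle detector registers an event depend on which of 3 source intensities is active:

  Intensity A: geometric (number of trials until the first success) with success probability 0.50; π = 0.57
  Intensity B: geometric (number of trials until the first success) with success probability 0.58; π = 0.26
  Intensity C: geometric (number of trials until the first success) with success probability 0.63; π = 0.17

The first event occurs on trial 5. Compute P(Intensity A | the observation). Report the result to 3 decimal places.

Posterior ∝ prior × likelihood, so P(k | x) ∝ π_k f_k(x); normalise over all components.
Evaluate each component's likelihood at the observed value:
  p_A = 0.50·(1−0.50)^4 = 0.50·0.0625 = 0.03125
  p_B = 0.58·(1−0.58)^4 = 0.58·0.031117 = 0.0180478
  p_C = 0.63·(1−0.63)^4 = 0.63·0.0187416 = 0.0118072
Multiply by the mixture weights:
  π_A·p_A = 0.57 × 0.03125 = 0.0178125
  π_B·p_B = 0.26 × 0.0180478 = 0.00469244
  π_C·p_C = 0.17 × 0.0118072 = 0.00200723
Sum: 0.0178125 + 0.00469244 + 0.00200723 = 0.0245122
So the posterior for Intensity A is 0.0178125 / 0.0245122 ≈ 0.727.

0.727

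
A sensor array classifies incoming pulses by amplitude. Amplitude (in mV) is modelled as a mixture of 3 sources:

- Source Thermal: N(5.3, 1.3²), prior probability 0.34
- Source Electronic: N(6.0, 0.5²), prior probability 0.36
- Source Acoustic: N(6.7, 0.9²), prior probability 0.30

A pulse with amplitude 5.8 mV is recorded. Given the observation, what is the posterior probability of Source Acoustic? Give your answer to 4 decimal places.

0.1822

The responsibility of component k is P(Z=k) f_k(x) divided by Σ_j P(Z=j) f_j(x).
Normal densities:
  f_Thermal = 0.285
  f_Electronic = 0.73654
  f_Acoustic = 0.268856
Multiply by the mixture weights:
  P(Z=Thermal)·f_Thermal = 0.34 × 0.285 = 0.0968999
  P(Z=Electronic)·f_Electronic = 0.36 × 0.73654 = 0.265155
  P(Z=Acoustic)·f_Acoustic = 0.30 × 0.268856 = 0.0806569
Normaliser: 0.0968999 + 0.265155 + 0.0806569 = 0.442711
Responsibility of Source Acoustic: 0.0806569 / 0.442711 ≈ 0.1822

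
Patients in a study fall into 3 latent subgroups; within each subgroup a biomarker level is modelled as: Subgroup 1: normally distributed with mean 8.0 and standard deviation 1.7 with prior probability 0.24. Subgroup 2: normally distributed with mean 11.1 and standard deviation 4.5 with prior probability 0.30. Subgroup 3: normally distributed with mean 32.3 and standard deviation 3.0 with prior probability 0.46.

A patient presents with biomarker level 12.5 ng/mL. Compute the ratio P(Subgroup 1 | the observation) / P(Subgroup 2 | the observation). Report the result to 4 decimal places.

0.0669

Posterior odds = (π_i f_i(x)) / (π_j f_j(x)); the normalising sum cancels.
Evaluate each component's likelihood at the observed value:
  L_1 = 0.007062
  L_2 = 0.0844656
  L_3 = 4.62227e-11
Odds = (0.24/0.30) × (0.007062/0.0844656) = 0.8 × 0.083608 ≈ 0.0669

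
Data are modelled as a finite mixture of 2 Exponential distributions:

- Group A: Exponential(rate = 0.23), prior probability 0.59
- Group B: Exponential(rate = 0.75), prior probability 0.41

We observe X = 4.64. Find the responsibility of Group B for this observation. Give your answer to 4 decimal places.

Posterior ∝ prior × likelihood, so P(k | x) ∝ π_k f_k(x); normalise over all components.
Evaluate each component's likelihood at the observed value:
  f_A = 0.23·e^(−0.23·4.64) = 0.23·e^(−1.0672) = 0.0791132
  f_B = 0.75·e^(−0.75·4.64) = 0.75·e^(−3.4800) = 0.0231056
Prior × likelihood for each component:
  π_A·f_A = 0.59 × 0.0791132 = 0.0466768
  π_B·f_B = 0.41 × 0.0231056 = 0.00947328
Sum: 0.0466768 + 0.00947328 = 0.05615
So the posterior for Group B is 0.00947328 / 0.05615 ≈ 0.1687.

0.1687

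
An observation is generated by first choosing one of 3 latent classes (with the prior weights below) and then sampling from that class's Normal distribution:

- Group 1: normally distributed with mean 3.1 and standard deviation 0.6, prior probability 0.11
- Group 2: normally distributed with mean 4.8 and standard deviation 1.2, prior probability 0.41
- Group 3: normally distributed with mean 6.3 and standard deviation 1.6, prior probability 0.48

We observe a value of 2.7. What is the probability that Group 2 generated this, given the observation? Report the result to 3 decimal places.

The responsibility of component k is π_k f_k(x) divided by Σ_j π_j f_j(x).
Component likelihoods at x = 2.7:
  f_1 = (1/(0.6·√(2π)))·exp(−(2.7−3.1)²/(2·0.6²)) = 0.664904·exp(-0.22222) = 0.532413
  f_2 = (1/(1.2·√(2π)))·exp(−(2.7−4.8)²/(2·1.2²)) = 0.332452·exp(-1.53125) = 0.0718978
  f_3 = (1/(1.6·√(2π)))·exp(−(2.7−6.3)²/(2·1.6²)) = 0.249339·exp(-2.53125) = 0.0198373
Prior × likelihood for each component:
  π_1·f_1 = 0.11 × 0.532413 = 0.0585655
  π_2·f_2 = 0.41 × 0.0718978 = 0.0294781
  π_3·f_3 = 0.48 × 0.0198373 = 0.0095219
Normaliser: 0.0585655 + 0.0294781 + 0.0095219 = 0.0975654
Responsibility of Group 2: 0.0294781 / 0.0975654 ≈ 0.302

0.302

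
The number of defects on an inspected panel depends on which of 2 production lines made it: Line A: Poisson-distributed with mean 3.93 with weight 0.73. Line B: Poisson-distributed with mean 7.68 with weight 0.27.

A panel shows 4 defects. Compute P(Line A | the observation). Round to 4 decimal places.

P(component k | x) = π_k·f_k(x) / marginal(x), where marginal(x) = Σ_j π_j·f_j(x).
Poisson probabilities:
  f_A = 0.195246
  f_B = 0.0669656
Multiply by the mixture weights:
  π_A·f_A = 0.73 × 0.195246 = 0.142529
  π_B·f_B = 0.27 × 0.0669656 = 0.0180807
Sum: 0.142529 + 0.0180807 = 0.16061
So the posterior for Line A is 0.142529 / 0.16061 ≈ 0.8874.

0.8874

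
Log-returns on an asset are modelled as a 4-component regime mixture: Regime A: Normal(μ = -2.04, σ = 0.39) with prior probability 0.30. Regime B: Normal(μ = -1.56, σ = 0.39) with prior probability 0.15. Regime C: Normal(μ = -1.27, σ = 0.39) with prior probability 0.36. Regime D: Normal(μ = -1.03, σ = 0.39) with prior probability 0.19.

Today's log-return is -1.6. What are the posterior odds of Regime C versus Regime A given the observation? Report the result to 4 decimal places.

1.5853

Posterior odds = (P(Z=i) f_i(x)) / (P(Z=j) f_j(x)); the normalising sum cancels.
Evaluate each component's likelihood at the observed value:
  p_A = 0.541315
  p_B = 1.01756
  p_C = 0.715111
  p_D = 0.351559
Odds = (0.36/0.30) × (0.715111/0.541315) = 1.2 × 1.32106 ≈ 1.5853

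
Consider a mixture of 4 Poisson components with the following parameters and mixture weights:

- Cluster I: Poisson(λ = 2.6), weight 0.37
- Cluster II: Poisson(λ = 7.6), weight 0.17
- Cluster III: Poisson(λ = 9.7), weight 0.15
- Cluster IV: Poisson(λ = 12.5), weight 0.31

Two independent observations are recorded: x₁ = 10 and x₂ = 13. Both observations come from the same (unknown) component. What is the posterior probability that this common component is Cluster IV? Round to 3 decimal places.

0.671

Apply Bayes' rule: the posterior for each component is proportional to its prior times its likelihood at x.
Since both observations come from the same component, the likelihood for component k is f_k(x₁)·f_k(x₂).
  p_I = [0.000288938] × [2.95943e-06] = 8.55091e-10
  p_II = [0.0886614] × [0.0226808] = 0.00201091
  p_III = [0.124537] × [0.0662363] = 0.00824885
  p_IV = [0.0956436] × [0.10886] = 0.0104118
Weight by the priors:
  π_I·p_I = 0.37 × 8.55091e-10 = 3.16384e-10
  π_II·p_II = 0.17 × 0.00201091 = 0.000341855
  π_III·p_III = 0.15 × 0.00824885 = 0.00123733
  π_IV·p_IV = 0.31 × 0.0104118 = 0.00322765
Evidence: 3.16384e-10 + 0.000341855 + 0.00123733 + 0.00322765 = 0.00480683
P(Cluster IV | x) = 0.00322765 / 0.00480683 ≈ 0.671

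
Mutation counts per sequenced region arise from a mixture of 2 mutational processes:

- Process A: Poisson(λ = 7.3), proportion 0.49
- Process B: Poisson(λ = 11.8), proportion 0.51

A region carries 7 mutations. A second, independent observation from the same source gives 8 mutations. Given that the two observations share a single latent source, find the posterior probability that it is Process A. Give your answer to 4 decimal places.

0.8528

Apply Bayes' rule: the posterior for each component is proportional to its prior times its likelihood at x.
Since both observations come from the same component, the likelihood for component k is f_k(x₁)·f_k(x₂).
  f_A = [e^(−7.3)·7.3^7/7! = 0.148074] × [0.135118] = 0.0200075
  f_B = [e^(−11.8)·11.8^7/7! = 0.0474317] × [0.0699617] = 0.0033184
Unnormalised posteriors:
  w_A·f_A = 0.49 × 0.0200075 = 0.00980367
  w_B·f_B = 0.51 × 0.0033184 = 0.00169239
Evidence: 0.00980367 + 0.00169239 = 0.0114961
So the posterior for Process A is 0.00980367 / 0.0114961 ≈ 0.8528.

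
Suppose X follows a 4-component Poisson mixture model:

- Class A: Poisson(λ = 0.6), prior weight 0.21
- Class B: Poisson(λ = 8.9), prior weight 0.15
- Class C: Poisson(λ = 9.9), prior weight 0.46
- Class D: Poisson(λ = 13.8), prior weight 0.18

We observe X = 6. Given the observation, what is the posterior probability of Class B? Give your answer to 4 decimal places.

P(component k | x) = P(Z=k)·f_k(x) / marginal(x), where marginal(x) = Σ_j P(Z=j)·f_j(x).
Component likelihoods at x = 6:
  L_A = e^(−0.6)·0.6^6/6! = 3.5563e-05
  L_B = e^(−8.9)·8.9^6/6! = 0.0941427
  L_C = e^(−9.9)·9.9^6/6! = 0.065609
  L_D = e^(−13.8)·13.8^6/6! = 0.00974267
Weight by the priors:
  P(Z=A)·L_A = 0.21 × 3.5563e-05 = 7.46823e-06
  P(Z=B)·L_B = 0.15 × 0.0941427 = 0.0141214
  P(Z=C)·L_C = 0.46 × 0.065609 = 0.0301801
  P(Z=D)·L_D = 0.18 × 0.00974267 = 0.00175368
Normaliser: 7.46823e-06 + 0.0141214 + 0.0301801 + 0.00175368 = 0.0460627
Responsibility of Class B: 0.0141214 / 0.0460627 ≈ 0.3066

0.3066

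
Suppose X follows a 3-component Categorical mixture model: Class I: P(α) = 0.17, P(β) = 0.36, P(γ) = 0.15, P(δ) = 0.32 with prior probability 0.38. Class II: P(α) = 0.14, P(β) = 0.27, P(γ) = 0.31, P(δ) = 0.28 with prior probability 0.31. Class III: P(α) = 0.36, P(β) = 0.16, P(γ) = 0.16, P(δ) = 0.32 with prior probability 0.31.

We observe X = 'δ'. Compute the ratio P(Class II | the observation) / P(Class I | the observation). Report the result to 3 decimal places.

Posterior odds = (π_i f_i(x)) / (π_j f_j(x)); the normalising sum cancels.
Categorical probabilities:
  p_I = 0.32
  p_II = 0.28
  p_III = 0.32
Odds = (0.31/0.38) × (0.28/0.32) = 0.815789 × 0.875 ≈ 0.714

0.714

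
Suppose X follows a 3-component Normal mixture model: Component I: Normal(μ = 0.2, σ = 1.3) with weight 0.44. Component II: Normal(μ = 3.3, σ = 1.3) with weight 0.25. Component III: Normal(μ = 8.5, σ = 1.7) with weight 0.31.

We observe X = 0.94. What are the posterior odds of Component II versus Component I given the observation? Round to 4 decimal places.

Only the two components matter; the odds are (w_i f_i(x)) / (w_j f_j(x)).
Evaluate each component's likelihood at the observed value:
  f_I = 0.260979
  f_II = 0.0590652
  f_III = 1.19148e-05
0.0147663 / 0.114831 ≈ 0.1286

0.1286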